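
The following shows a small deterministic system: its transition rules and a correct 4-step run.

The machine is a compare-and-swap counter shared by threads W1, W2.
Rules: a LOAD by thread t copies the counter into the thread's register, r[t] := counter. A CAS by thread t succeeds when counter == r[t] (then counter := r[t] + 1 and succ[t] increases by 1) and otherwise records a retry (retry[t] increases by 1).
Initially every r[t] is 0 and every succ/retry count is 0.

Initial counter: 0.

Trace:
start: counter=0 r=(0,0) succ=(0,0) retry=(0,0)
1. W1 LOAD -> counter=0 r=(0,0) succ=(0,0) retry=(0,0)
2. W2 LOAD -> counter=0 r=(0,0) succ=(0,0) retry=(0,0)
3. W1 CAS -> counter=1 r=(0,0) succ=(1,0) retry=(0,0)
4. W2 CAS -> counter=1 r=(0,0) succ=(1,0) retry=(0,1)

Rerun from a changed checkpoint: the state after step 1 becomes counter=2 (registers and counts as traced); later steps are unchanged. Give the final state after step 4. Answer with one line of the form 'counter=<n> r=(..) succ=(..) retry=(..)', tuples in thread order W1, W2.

state after step 1 := counter=2 r=(0,0) succ=(0,0) retry=(0,0)
2. W2 LOAD -> counter=2 r=(0,2) succ=(0,0) retry=(0,0)
3. W1 CAS -> counter=2 r=(0,2) succ=(0,0) retry=(1,0)
4. W2 CAS -> counter=3 r=(0,2) succ=(0,1) retry=(1,0)

counter=3 r=(0,2) succ=(0,1) retry=(1,0)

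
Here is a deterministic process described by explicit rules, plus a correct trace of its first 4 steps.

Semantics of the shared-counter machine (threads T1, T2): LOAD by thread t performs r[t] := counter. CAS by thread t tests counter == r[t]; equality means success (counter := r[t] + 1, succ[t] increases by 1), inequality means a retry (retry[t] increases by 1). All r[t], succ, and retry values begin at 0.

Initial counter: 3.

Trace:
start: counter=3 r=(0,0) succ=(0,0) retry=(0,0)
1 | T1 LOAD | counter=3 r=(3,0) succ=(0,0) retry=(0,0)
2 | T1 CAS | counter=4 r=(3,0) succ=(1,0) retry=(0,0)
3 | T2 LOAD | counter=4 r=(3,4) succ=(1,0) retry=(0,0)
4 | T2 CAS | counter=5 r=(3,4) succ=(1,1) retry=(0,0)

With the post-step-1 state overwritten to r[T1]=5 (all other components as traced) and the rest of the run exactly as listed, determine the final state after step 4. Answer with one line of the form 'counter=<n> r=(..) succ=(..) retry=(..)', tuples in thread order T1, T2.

counter=4 r=(5,3) succ=(0,1) retry=(1,0)

state after step 1 := counter=3 r=(5,0) succ=(0,0) retry=(0,0)
2 | T1 CAS | counter=3 r=(5,0) succ=(0,0) retry=(1,0)
3 | T2 LOAD | counter=3 r=(5,3) succ=(0,0) retry=(1,0)
4 | T2 CAS | counter=4 r=(5,3) succ=(0,1) retry=(1,0)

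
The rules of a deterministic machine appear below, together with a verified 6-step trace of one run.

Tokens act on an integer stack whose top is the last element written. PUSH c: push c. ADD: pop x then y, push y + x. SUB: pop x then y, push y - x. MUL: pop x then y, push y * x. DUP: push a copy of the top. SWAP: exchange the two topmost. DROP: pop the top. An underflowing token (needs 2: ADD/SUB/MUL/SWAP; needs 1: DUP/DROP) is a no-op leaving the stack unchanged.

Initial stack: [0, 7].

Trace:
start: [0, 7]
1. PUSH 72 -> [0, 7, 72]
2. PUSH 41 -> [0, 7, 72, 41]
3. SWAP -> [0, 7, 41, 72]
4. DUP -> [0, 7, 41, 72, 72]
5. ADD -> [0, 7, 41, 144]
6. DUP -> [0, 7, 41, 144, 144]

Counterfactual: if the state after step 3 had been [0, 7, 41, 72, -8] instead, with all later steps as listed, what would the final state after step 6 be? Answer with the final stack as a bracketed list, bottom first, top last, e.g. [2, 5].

state after step 3 := [0, 7, 41, 72, -8]
4. DUP -> [0, 7, 41, 72, -8, -8]
5. ADD -> [0, 7, 41, 72, -16]
6. DUP -> [0, 7, 41, 72, -16, -16]

[0, 7, 41, 72, -16, -16]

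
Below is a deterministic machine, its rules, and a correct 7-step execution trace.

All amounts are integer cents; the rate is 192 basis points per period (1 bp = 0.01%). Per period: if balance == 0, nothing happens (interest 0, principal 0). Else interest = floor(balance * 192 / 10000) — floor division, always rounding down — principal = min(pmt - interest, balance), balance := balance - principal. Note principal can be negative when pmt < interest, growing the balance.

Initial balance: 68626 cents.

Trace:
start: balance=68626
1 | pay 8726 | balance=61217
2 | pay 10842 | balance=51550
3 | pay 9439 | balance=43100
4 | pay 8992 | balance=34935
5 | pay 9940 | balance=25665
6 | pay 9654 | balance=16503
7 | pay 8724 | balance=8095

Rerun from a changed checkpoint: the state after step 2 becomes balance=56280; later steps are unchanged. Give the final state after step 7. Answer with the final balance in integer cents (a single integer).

13298

state after step 2 := balance=56280
3 | pay 9439 | balance=47921
4 | pay 8992 | balance=39849
5 | pay 9940 | balance=30674
6 | pay 9654 | balance=21608
7 | pay 8724 | balance=13298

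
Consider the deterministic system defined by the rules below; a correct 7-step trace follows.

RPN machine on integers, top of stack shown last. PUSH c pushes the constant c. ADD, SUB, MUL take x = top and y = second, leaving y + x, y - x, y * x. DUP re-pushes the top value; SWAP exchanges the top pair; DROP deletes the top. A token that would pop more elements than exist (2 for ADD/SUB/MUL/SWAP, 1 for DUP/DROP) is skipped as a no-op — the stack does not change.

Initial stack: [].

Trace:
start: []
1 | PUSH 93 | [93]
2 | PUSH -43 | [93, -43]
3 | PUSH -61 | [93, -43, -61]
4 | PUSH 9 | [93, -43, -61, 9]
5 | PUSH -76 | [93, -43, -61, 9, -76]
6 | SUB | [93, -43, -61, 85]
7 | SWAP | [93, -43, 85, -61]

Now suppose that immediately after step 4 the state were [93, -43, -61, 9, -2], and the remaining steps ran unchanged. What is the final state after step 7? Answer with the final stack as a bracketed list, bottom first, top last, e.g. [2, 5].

[93, -43, -61, 74, 9]

state after step 4 := [93, -43, -61, 9, -2]
5 | PUSH -76 | [93, -43, -61, 9, -2, -76]
6 | SUB | [93, -43, -61, 9, 74]
7 | SWAP | [93, -43, -61, 74, 9]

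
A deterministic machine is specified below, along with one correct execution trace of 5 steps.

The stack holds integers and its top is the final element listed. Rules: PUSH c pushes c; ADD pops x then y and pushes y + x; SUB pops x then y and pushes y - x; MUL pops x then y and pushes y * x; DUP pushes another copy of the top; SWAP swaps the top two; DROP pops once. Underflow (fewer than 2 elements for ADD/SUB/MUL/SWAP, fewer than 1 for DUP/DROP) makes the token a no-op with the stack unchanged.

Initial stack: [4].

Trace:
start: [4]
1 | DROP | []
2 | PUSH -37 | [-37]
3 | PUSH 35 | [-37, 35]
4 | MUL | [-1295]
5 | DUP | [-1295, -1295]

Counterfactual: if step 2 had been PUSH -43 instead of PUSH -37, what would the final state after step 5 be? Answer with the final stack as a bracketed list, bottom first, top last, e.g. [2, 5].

(re-executing from step 2 with the substitution; state before step 2: [])
2 | PUSH -43 | [-43]
3 | PUSH 35 | [-43, 35]
4 | MUL | [-1505]
5 | DUP | [-1505, -1505]

[-1505, -1505]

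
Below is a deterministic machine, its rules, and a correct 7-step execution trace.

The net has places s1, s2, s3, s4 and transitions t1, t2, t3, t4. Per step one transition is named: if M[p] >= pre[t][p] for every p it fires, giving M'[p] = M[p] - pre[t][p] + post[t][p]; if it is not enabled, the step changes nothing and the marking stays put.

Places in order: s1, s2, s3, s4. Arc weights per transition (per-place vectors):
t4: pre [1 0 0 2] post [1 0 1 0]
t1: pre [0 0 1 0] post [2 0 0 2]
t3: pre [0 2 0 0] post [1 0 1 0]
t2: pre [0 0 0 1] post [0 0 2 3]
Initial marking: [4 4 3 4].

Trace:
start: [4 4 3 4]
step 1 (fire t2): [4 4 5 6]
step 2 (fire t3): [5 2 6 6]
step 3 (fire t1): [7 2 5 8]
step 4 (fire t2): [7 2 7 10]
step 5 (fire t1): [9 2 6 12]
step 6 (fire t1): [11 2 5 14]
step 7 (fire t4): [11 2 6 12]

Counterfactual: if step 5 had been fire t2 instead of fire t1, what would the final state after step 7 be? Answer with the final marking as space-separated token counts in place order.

9 2 9 12

(re-executing from step 5 with the substitution; state before step 5: [7 2 7 10])
step 5 (fire t2): [7 2 9 12]
step 6 (fire t1): [9 2 8 14]
step 7 (fire t4): [9 2 9 12]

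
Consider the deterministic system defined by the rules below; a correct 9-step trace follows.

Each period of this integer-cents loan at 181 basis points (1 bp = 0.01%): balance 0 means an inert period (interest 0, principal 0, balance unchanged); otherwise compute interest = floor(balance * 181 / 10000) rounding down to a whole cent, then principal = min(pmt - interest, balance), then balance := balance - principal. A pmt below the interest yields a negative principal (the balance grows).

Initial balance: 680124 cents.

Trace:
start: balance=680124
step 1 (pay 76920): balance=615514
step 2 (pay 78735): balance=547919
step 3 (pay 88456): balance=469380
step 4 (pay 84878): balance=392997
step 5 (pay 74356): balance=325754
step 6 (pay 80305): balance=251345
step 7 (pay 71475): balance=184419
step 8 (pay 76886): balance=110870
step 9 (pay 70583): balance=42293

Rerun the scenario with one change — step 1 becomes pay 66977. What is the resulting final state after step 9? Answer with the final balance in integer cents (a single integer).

(re-executing from step 1 with the substitution; state before step 1: balance=680124)
step 1 (pay 66977): balance=625457
step 2 (pay 78735): balance=558042
step 3 (pay 88456): balance=479686
step 4 (pay 84878): balance=403490
step 5 (pay 74356): balance=336437
step 6 (pay 80305): balance=262221
step 7 (pay 71475): balance=195492
step 8 (pay 76886): balance=122144
step 9 (pay 70583): balance=53771

53771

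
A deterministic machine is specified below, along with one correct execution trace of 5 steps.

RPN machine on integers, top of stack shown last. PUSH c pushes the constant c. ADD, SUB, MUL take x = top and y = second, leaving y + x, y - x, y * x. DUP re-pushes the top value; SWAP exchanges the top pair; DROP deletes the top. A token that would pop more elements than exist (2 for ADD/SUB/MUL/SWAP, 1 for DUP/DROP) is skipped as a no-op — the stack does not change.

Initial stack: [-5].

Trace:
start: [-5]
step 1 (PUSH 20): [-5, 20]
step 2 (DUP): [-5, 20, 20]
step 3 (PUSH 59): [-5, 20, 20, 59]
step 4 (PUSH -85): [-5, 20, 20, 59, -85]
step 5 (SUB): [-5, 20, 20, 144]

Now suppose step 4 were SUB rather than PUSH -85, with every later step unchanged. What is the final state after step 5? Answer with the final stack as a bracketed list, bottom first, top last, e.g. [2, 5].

(re-executing from step 4 with the substitution; state before step 4: [-5, 20, 20, 59])
step 4 (SUB): [-5, 20, -39]
step 5 (SUB): [-5, 59]

[-5, 59]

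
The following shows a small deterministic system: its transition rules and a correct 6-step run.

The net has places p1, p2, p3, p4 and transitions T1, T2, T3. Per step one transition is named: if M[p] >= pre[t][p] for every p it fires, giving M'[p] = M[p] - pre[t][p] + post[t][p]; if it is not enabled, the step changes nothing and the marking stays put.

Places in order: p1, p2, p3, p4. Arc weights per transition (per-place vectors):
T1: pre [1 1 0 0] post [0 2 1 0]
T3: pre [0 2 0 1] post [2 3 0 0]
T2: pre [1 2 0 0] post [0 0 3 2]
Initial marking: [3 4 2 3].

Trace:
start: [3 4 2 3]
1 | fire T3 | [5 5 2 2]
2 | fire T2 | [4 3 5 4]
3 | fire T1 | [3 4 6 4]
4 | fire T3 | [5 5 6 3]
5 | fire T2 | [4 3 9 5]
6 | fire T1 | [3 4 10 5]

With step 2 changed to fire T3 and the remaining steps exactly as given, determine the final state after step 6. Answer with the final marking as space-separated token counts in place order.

6 7 7 2

(re-executing from step 2 with the substitution; state before step 2: [5 5 2 2])
2 | fire T3 | [7 6 2 1]
3 | fire T1 | [6 7 3 1]
4 | fire T3 | [8 8 3 0]
5 | fire T2 | [7 6 6 2]
6 | fire T1 | [6 7 7 2]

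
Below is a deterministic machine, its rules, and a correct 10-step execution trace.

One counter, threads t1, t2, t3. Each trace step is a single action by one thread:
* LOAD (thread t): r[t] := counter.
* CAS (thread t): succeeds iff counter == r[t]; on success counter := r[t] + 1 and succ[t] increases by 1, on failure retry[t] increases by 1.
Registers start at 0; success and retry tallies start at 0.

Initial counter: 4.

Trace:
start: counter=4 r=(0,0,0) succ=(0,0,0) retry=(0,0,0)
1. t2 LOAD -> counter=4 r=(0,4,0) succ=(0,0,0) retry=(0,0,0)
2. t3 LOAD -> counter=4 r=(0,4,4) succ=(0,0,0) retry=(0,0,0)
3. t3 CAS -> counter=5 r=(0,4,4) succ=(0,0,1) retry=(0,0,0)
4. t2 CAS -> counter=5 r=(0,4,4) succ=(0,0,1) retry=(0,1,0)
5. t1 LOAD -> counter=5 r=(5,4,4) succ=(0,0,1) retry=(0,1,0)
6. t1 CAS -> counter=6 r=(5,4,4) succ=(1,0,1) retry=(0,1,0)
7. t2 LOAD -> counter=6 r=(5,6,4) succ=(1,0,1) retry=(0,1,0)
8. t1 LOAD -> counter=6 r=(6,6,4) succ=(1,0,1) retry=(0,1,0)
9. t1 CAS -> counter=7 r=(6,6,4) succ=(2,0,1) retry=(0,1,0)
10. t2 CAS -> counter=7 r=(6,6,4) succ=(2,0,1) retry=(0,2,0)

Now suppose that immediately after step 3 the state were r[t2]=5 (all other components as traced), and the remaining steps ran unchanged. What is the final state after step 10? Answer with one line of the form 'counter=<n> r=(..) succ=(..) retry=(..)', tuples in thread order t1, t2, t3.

counter=8 r=(7,7,4) succ=(2,1,1) retry=(0,1,0)

state after step 3 := counter=5 r=(0,5,4) succ=(0,0,1) retry=(0,0,0)
4. t2 CAS -> counter=6 r=(0,5,4) succ=(0,1,1) retry=(0,0,0)
5. t1 LOAD -> counter=6 r=(6,5,4) succ=(0,1,1) retry=(0,0,0)
6. t1 CAS -> counter=7 r=(6,5,4) succ=(1,1,1) retry=(0,0,0)
7. t2 LOAD -> counter=7 r=(6,7,4) succ=(1,1,1) retry=(0,0,0)
8. t1 LOAD -> counter=7 r=(7,7,4) succ=(1,1,1) retry=(0,0,0)
9. t1 CAS -> counter=8 r=(7,7,4) succ=(2,1,1) retry=(0,0,0)
10. t2 CAS -> counter=8 r=(7,7,4) succ=(2,1,1) retry=(0,1,0)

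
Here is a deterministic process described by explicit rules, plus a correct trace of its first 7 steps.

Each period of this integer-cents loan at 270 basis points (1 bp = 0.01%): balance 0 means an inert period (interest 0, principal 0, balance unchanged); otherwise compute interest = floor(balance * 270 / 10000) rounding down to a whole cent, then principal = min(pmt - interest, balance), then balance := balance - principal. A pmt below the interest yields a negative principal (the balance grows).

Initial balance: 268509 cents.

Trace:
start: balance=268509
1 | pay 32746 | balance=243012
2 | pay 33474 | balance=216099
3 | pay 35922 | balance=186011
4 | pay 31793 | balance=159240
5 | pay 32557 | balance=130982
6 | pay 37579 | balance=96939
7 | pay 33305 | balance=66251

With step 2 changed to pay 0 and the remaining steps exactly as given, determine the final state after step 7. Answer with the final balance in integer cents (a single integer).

104494

(re-executing from step 2 with the substitution; state before step 2: balance=243012)
2 | pay 0 | balance=249573
3 | pay 35922 | balance=220389
4 | pay 31793 | balance=194546
5 | pay 32557 | balance=167241
6 | pay 37579 | balance=134177
7 | pay 33305 | balance=104494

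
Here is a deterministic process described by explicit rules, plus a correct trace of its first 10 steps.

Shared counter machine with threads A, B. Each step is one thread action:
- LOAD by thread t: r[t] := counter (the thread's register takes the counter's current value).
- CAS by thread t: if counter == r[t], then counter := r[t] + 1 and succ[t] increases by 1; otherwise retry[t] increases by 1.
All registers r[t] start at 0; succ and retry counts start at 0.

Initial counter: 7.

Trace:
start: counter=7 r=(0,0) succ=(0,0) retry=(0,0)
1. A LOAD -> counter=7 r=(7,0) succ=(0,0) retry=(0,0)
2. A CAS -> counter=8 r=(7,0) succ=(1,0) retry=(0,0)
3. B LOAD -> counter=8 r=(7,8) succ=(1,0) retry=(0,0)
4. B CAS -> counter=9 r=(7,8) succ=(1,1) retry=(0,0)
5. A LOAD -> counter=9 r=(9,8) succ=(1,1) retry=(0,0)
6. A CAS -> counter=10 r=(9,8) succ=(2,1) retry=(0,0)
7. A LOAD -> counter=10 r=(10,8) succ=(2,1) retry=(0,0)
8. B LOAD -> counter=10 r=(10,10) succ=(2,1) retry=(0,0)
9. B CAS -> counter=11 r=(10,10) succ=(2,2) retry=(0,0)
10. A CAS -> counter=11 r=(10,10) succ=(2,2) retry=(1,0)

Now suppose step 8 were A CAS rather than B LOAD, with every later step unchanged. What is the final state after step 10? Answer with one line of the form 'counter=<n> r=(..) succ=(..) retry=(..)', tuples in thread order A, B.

counter=11 r=(10,8) succ=(3,1) retry=(1,1)

(re-executing from step 8 with the substitution; state before step 8: counter=10 r=(10,8) succ=(2,1) retry=(0,0))
8. A CAS -> counter=11 r=(10,8) succ=(3,1) retry=(0,0)
9. B CAS -> counter=11 r=(10,8) succ=(3,1) retry=(0,1)
10. A CAS -> counter=11 r=(10,8) succ=(3,1) retry=(1,1)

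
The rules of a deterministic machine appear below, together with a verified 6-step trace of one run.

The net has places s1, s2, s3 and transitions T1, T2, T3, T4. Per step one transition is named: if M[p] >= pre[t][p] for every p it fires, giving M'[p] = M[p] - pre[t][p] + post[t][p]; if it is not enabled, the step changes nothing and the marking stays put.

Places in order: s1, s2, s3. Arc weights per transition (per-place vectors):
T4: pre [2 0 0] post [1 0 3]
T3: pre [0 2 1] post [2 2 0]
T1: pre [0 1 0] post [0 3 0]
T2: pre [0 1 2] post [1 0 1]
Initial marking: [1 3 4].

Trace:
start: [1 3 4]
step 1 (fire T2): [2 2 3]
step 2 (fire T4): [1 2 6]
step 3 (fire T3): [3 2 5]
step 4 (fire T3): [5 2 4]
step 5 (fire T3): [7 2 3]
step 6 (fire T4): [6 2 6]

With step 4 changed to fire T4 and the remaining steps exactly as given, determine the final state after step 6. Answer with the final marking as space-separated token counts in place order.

3 2 10

(re-executing from step 4 with the substitution; state before step 4: [3 2 5])
step 4 (fire T4): [2 2 8]
step 5 (fire T3): [4 2 7]
step 6 (fire T4): [3 2 10]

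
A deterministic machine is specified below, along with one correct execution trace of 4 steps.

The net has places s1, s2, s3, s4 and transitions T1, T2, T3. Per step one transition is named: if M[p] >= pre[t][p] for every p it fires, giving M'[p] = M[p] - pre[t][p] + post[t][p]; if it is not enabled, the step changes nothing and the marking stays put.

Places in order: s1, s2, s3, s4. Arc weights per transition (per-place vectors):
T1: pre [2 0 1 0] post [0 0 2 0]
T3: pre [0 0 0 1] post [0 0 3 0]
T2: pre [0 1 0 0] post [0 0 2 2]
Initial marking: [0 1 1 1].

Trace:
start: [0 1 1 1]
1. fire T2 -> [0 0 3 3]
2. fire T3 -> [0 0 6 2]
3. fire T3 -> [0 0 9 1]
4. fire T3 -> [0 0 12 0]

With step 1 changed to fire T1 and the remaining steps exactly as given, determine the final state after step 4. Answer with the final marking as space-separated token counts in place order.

(re-executing from step 1 with the substitution; state before step 1: [0 1 1 1])
1. fire T1 -> [0 1 1 1]
2. fire T3 -> [0 1 4 0]
3. fire T3 -> [0 1 4 0]
4. fire T3 -> [0 1 4 0]

0 1 4 0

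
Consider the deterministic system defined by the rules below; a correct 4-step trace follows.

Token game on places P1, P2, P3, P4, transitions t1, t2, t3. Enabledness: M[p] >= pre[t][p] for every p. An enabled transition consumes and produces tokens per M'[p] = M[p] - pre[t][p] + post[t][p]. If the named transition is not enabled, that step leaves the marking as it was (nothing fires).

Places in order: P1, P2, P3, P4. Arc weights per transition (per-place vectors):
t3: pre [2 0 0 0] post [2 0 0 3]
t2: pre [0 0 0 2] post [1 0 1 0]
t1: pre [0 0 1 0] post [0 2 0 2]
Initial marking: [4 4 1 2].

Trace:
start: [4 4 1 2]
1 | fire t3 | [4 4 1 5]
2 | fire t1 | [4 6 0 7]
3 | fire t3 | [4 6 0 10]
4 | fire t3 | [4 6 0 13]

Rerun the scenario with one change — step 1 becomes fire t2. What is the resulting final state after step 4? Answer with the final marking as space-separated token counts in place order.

5 6 1 8

(re-executing from step 1 with the substitution; state before step 1: [4 4 1 2])
1 | fire t2 | [5 4 2 0]
2 | fire t1 | [5 6 1 2]
3 | fire t3 | [5 6 1 5]
4 | fire t3 | [5 6 1 8]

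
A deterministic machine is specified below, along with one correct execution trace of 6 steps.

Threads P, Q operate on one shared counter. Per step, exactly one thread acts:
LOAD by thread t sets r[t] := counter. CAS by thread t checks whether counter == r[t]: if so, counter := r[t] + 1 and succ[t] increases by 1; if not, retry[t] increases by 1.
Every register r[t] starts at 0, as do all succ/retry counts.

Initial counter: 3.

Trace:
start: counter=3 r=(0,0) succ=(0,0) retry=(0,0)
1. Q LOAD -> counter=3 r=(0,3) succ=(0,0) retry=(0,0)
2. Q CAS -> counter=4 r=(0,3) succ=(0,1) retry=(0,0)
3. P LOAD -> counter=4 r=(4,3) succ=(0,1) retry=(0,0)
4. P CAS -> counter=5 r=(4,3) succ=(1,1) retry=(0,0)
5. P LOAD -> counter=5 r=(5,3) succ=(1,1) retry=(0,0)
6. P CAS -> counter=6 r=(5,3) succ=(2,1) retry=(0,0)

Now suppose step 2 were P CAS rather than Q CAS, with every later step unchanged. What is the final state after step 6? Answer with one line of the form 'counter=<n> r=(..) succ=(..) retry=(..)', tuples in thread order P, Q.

counter=5 r=(4,3) succ=(2,0) retry=(1,0)

(re-executing from step 2 with the substitution; state before step 2: counter=3 r=(0,3) succ=(0,0) retry=(0,0))
2. P CAS -> counter=3 r=(0,3) succ=(0,0) retry=(1,0)
3. P LOAD -> counter=3 r=(3,3) succ=(0,0) retry=(1,0)
4. P CAS -> counter=4 r=(3,3) succ=(1,0) retry=(1,0)
5. P LOAD -> counter=4 r=(4,3) succ=(1,0) retry=(1,0)
6. P CAS -> counter=5 r=(4,3) succ=(2,0) retry=(1,0)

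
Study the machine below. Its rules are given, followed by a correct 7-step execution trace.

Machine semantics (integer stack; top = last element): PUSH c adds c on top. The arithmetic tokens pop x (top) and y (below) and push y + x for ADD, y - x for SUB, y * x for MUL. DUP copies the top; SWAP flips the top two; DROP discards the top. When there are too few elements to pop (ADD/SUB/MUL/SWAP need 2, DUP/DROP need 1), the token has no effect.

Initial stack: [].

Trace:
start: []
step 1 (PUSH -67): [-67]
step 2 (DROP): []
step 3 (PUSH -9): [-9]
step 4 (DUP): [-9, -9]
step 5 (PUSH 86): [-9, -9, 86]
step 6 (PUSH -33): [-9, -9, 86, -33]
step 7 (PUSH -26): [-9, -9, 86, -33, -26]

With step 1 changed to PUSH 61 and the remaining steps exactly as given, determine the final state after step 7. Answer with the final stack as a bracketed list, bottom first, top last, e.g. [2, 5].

[-9, -9, 86, -33, -26]

(re-executing from step 1 with the substitution; state before step 1: [])
step 1 (PUSH 61): [61]
step 2 (DROP): []
step 3 (PUSH -9): [-9]
step 4 (DUP): [-9, -9]
step 5 (PUSH 86): [-9, -9, 86]
step 6 (PUSH -33): [-9, -9, 86, -33]
step 7 (PUSH -26): [-9, -9, 86, -33, -26]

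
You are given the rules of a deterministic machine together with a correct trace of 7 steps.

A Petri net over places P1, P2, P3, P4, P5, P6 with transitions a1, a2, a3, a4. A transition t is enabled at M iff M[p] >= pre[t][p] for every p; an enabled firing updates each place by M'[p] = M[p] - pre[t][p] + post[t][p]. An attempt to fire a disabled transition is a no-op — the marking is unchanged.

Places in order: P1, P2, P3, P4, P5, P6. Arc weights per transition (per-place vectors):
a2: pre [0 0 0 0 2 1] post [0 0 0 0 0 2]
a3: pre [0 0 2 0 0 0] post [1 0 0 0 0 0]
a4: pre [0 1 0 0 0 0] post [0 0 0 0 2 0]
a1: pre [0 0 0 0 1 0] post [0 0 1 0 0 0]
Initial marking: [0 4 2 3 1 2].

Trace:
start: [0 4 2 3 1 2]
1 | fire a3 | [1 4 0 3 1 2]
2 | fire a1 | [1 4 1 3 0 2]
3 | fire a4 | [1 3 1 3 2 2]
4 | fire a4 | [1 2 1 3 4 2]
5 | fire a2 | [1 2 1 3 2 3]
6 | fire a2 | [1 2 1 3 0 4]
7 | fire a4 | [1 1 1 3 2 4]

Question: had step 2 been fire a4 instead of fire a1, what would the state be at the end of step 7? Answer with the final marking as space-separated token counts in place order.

(re-executing from step 2 with the substitution; state before step 2: [1 4 0 3 1 2])
2 | fire a4 | [1 3 0 3 3 2]
3 | fire a4 | [1 2 0 3 5 2]
4 | fire a4 | [1 1 0 3 7 2]
5 | fire a2 | [1 1 0 3 5 3]
6 | fire a2 | [1 1 0 3 3 4]
7 | fire a4 | [1 0 0 3 5 4]

1 0 0 3 5 4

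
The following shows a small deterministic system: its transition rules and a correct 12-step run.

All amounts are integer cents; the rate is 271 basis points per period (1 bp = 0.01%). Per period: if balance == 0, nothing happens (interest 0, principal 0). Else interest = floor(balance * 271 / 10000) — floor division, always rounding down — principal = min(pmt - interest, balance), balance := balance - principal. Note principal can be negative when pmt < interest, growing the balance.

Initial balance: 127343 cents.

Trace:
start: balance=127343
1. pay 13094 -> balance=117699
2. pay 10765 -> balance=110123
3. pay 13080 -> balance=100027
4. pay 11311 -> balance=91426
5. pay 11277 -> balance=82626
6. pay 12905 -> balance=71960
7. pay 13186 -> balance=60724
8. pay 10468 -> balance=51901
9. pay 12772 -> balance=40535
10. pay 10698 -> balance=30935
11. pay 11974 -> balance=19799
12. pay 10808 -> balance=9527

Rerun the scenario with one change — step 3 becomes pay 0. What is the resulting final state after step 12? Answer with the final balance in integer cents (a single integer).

(re-executing from step 3 with the substitution; state before step 3: balance=110123)
3. pay 0 -> balance=113107
4. pay 11311 -> balance=104861
5. pay 11277 -> balance=96425
6. pay 12905 -> balance=86133
7. pay 13186 -> balance=75281
8. pay 10468 -> balance=66853
9. pay 12772 -> balance=55892
10. pay 10698 -> balance=46708
11. pay 11974 -> balance=35999
12. pay 10808 -> balance=26166

26166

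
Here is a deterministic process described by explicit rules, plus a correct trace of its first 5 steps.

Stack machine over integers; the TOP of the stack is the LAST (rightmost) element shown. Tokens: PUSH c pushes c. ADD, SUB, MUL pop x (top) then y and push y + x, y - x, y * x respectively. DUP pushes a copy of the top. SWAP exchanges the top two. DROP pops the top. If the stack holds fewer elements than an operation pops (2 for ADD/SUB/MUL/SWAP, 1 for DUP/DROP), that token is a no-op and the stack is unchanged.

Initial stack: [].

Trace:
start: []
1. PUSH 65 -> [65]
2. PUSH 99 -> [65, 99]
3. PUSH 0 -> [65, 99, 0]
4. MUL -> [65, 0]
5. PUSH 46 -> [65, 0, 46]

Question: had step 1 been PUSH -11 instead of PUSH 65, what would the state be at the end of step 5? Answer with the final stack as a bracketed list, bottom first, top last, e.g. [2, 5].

[-11, 0, 46]

(re-executing from step 1 with the substitution; state before step 1: [])
1. PUSH -11 -> [-11]
2. PUSH 99 -> [-11, 99]
3. PUSH 0 -> [-11, 99, 0]
4. MUL -> [-11, 0]
5. PUSH 46 -> [-11, 0, 46]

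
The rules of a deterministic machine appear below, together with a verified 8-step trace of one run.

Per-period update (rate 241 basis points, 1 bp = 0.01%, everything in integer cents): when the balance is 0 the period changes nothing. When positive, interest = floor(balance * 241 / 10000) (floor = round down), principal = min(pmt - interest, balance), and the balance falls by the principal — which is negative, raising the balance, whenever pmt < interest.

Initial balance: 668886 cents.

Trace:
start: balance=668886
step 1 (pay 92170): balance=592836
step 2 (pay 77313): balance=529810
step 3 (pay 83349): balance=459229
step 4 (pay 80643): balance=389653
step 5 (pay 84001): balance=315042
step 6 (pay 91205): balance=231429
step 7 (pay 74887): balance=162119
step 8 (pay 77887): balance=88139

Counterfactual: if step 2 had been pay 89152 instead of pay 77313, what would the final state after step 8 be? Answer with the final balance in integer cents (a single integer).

(re-executing from step 2 with the substitution; state before step 2: balance=592836)
step 2 (pay 89152): balance=517971
step 3 (pay 83349): balance=447105
step 4 (pay 80643): balance=377237
step 5 (pay 84001): balance=302327
step 6 (pay 91205): balance=218408
step 7 (pay 74887): balance=148784
step 8 (pay 77887): balance=74482

74482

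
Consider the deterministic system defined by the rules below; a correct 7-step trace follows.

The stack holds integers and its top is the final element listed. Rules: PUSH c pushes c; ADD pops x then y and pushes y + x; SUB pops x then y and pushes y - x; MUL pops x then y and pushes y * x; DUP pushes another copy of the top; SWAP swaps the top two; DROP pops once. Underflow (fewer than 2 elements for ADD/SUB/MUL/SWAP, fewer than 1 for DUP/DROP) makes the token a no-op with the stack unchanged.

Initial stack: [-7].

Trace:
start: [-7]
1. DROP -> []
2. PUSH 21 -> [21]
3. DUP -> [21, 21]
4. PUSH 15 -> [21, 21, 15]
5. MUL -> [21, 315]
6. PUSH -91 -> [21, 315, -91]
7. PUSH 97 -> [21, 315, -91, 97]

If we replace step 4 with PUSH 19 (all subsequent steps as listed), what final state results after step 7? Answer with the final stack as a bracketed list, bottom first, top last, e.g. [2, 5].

(re-executing from step 4 with the substitution; state before step 4: [21, 21])
4. PUSH 19 -> [21, 21, 19]
5. MUL -> [21, 399]
6. PUSH -91 -> [21, 399, -91]
7. PUSH 97 -> [21, 399, -91, 97]

[21, 399, -91, 97]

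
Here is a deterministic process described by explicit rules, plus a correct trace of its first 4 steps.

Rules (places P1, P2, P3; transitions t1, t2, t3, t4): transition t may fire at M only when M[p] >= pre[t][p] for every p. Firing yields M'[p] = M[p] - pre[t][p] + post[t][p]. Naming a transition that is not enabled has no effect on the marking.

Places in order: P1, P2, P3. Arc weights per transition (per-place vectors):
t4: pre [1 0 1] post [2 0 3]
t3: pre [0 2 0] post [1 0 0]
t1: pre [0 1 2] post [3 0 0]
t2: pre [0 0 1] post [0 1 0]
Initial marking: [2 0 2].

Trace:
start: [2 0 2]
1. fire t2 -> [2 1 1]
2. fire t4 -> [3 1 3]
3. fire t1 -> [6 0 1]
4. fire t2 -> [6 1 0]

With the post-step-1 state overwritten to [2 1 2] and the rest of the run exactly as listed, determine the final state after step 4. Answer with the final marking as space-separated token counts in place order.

state after step 1 := [2 1 2]
2. fire t4 -> [3 1 4]
3. fire t1 -> [6 0 2]
4. fire t2 -> [6 1 1]

6 1 1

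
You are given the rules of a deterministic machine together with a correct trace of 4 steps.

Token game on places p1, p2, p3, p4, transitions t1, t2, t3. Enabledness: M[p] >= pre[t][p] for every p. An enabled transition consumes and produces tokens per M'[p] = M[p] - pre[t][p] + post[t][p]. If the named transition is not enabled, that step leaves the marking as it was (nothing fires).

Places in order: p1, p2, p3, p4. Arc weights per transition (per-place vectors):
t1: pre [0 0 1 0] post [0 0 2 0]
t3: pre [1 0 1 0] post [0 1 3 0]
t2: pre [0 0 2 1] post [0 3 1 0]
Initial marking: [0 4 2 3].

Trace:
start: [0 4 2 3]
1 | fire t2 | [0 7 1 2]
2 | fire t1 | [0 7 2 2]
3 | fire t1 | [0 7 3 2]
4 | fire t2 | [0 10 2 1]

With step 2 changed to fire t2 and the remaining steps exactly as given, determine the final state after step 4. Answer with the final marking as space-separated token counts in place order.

(re-executing from step 2 with the substitution; state before step 2: [0 7 1 2])
2 | fire t2 | [0 7 1 2]
3 | fire t1 | [0 7 2 2]
4 | fire t2 | [0 10 1 1]

0 10 1 1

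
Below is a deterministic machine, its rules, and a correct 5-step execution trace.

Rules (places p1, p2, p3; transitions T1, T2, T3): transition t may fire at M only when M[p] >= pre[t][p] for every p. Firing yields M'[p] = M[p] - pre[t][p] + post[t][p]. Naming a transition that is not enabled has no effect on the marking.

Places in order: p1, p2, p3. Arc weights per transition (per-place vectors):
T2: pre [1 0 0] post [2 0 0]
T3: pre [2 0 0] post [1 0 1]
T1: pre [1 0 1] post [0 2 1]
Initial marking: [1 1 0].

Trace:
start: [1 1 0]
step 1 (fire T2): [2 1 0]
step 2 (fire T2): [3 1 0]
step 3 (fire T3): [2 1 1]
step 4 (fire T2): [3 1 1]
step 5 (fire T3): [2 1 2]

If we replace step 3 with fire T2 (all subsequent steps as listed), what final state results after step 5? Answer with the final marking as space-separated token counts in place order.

4 1 1

(re-executing from step 3 with the substitution; state before step 3: [3 1 0])
step 3 (fire T2): [4 1 0]
step 4 (fire T2): [5 1 0]
step 5 (fire T3): [4 1 1]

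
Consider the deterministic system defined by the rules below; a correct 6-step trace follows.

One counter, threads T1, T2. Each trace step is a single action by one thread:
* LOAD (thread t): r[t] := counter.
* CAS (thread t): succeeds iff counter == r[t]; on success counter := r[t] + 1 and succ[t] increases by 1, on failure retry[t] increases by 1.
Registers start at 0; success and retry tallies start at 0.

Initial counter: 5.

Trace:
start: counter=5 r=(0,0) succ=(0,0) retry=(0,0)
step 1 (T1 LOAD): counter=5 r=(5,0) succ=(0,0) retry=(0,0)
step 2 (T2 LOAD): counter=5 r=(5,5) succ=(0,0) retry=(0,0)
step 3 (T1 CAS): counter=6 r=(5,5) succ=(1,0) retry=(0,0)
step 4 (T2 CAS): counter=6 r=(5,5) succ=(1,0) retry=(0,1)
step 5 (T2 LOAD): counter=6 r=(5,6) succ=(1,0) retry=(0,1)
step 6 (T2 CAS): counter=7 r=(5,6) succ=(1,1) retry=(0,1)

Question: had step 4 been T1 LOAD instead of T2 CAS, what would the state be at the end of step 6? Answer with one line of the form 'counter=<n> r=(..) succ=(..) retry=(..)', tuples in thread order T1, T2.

counter=7 r=(6,6) succ=(1,1) retry=(0,0)

(re-executing from step 4 with the substitution; state before step 4: counter=6 r=(5,5) succ=(1,0) retry=(0,0))
step 4 (T1 LOAD): counter=6 r=(6,5) succ=(1,0) retry=(0,0)
step 5 (T2 LOAD): counter=6 r=(6,6) succ=(1,0) retry=(0,0)
step 6 (T2 CAS): counter=7 r=(6,6) succ=(1,1) retry=(0,0)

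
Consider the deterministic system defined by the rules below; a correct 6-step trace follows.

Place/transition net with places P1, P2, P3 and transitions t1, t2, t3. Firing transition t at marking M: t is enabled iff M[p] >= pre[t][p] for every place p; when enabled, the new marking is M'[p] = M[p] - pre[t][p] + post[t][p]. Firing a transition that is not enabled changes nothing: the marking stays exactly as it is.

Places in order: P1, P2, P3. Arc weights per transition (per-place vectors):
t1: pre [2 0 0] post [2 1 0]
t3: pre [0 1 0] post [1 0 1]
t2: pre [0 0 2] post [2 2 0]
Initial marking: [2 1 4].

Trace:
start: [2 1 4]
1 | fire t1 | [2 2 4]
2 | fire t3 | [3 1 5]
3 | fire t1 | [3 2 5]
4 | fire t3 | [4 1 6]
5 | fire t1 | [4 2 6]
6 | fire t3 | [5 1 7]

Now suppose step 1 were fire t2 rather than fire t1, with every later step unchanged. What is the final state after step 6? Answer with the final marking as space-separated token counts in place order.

7 2 5

(re-executing from step 1 with the substitution; state before step 1: [2 1 4])
1 | fire t2 | [4 3 2]
2 | fire t3 | [5 2 3]
3 | fire t1 | [5 3 3]
4 | fire t3 | [6 2 4]
5 | fire t1 | [6 3 4]
6 | fire t3 | [7 2 5]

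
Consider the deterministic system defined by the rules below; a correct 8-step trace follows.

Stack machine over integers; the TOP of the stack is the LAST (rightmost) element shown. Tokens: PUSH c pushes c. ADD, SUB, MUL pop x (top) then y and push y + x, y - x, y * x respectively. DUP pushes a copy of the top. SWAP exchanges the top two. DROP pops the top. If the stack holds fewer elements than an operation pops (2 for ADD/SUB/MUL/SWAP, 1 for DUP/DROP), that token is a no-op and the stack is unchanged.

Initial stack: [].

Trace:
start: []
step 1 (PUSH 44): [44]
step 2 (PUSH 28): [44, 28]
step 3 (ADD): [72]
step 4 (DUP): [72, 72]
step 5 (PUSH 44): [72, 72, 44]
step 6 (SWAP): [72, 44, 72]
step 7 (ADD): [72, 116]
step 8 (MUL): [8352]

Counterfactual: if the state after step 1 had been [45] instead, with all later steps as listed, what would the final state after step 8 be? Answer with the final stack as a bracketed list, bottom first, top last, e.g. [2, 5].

[8541]

state after step 1 := [45]
step 2 (PUSH 28): [45, 28]
step 3 (ADD): [73]
step 4 (DUP): [73, 73]
step 5 (PUSH 44): [73, 73, 44]
step 6 (SWAP): [73, 44, 73]
step 7 (ADD): [73, 117]
step 8 (MUL): [8541]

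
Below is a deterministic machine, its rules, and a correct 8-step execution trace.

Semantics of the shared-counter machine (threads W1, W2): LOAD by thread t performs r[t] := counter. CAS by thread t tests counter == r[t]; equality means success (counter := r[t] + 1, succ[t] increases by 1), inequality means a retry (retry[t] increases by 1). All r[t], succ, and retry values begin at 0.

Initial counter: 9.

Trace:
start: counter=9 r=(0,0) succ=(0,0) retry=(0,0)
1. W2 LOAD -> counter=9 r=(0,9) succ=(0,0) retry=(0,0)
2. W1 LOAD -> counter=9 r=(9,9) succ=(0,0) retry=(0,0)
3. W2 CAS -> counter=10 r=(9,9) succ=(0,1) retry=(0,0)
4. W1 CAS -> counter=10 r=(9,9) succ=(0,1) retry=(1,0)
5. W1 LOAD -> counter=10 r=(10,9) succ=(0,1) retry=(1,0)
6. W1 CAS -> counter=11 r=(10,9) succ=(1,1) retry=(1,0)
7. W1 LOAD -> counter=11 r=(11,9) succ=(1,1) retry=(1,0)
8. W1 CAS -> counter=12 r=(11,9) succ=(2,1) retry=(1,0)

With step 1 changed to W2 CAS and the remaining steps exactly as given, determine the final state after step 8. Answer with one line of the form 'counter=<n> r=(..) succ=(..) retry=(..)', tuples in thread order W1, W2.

(re-executing from step 1 with the substitution; state before step 1: counter=9 r=(0,0) succ=(0,0) retry=(0,0))
1. W2 CAS -> counter=9 r=(0,0) succ=(0,0) retry=(0,1)
2. W1 LOAD -> counter=9 r=(9,0) succ=(0,0) retry=(0,1)
3. W2 CAS -> counter=9 r=(9,0) succ=(0,0) retry=(0,2)
4. W1 CAS -> counter=10 r=(9,0) succ=(1,0) retry=(0,2)
5. W1 LOAD -> counter=10 r=(10,0) succ=(1,0) retry=(0,2)
6. W1 CAS -> counter=11 r=(10,0) succ=(2,0) retry=(0,2)
7. W1 LOAD -> counter=11 r=(11,0) succ=(2,0) retry=(0,2)
8. W1 CAS -> counter=12 r=(11,0) succ=(3,0) retry=(0,2)

counter=12 r=(11,0) succ=(3,0) retry=(0,2)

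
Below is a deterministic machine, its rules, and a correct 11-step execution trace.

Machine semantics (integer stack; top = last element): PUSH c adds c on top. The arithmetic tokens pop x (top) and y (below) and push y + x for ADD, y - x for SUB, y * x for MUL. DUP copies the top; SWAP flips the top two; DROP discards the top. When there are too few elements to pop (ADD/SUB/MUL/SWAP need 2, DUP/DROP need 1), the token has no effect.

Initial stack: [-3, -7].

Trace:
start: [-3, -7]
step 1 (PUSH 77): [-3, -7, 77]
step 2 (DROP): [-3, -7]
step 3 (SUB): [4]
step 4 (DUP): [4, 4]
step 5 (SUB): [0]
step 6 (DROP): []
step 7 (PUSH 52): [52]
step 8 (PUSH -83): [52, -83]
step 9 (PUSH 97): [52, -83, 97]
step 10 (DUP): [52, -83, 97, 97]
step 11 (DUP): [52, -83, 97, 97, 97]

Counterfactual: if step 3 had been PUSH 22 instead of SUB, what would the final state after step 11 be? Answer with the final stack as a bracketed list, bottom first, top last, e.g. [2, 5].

[-3, -7, 52, -83, 97, 97, 97]

(re-executing from step 3 with the substitution; state before step 3: [-3, -7])
step 3 (PUSH 22): [-3, -7, 22]
step 4 (DUP): [-3, -7, 22, 22]
step 5 (SUB): [-3, -7, 0]
step 6 (DROP): [-3, -7]
step 7 (PUSH 52): [-3, -7, 52]
step 8 (PUSH -83): [-3, -7, 52, -83]
step 9 (PUSH 97): [-3, -7, 52, -83, 97]
step 10 (DUP): [-3, -7, 52, -83, 97, 97]
step 11 (DUP): [-3, -7, 52, -83, 97, 97, 97]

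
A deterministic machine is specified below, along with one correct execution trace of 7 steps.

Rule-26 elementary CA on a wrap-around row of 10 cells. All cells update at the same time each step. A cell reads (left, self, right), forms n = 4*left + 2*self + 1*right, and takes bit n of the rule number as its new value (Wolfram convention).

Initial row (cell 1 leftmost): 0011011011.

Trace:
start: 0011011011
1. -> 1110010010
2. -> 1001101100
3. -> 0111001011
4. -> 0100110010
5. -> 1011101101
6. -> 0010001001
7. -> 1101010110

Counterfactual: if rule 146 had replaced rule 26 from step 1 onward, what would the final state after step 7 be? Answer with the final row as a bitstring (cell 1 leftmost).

1101000010

(re-executing steps 1..7 under rule 146; state before step 1: 0011011011)
1. -> 1100000000
2. -> 0010000001
3. -> 1101000010
4. -> 0000100100
5. -> 0001011010
6. -> 0010000001
7. -> 1101000010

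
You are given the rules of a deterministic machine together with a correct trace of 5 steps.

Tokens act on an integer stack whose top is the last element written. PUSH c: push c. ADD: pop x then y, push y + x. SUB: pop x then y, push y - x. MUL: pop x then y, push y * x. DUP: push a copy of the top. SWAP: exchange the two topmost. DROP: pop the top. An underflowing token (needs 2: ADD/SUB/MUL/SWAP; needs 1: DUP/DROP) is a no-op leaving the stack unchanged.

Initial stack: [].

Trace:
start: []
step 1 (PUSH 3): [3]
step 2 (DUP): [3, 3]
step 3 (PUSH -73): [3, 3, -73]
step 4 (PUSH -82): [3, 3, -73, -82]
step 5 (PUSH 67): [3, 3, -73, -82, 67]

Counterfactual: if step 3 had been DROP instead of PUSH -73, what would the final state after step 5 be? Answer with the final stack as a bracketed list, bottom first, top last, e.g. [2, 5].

[3, -82, 67]

(re-executing from step 3 with the substitution; state before step 3: [3, 3])
step 3 (DROP): [3]
step 4 (PUSH -82): [3, -82]
step 5 (PUSH 67): [3, -82, 67]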